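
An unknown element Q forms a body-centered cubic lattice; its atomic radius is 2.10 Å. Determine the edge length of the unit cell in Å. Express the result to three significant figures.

In a BCC lattice, atoms touch along the body diagonal, so √3·a = 4r.
a = 4r/√3 = 4 × 2.10 / 1.7321 = 4.85 Å.

4.85 Å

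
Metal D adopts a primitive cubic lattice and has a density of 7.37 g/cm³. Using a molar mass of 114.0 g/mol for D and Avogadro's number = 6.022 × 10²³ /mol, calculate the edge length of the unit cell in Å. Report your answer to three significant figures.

2.95 Å

With Z = 1 atom per simple cubic cell, a³ = Z·M/(N_A·ρ) = 1 × 114.0 / (6.022 × 10²³ × 7.370 g/cm³) = 2.569 × 10^-23 cm³.
a = (2.569 × 10^-23)^(1/3) = 2.951 × 10^-8 cm = 2.95 Å.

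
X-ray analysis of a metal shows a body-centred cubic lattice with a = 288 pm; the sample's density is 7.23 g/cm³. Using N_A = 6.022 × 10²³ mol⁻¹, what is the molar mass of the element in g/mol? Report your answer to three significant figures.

A BCC cell has Z = 2 atoms; a = 2.880 × 10^-8 cm.
M = ρ·N_A·a³/Z = 7.23 × 6.022 × 10²³ × 2.389 × 10^-23 / 2 = 52.0 g/mol.

52.0 g/mol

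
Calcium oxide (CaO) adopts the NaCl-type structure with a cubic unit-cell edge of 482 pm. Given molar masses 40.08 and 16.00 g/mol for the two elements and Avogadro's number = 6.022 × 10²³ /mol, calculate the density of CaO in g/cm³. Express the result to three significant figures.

The NaCl-type structure contains Z = 4 formula units per cell; M(CaO) = 40.08 + 16.00 = 56.08 g/mol.
a³ = (4.820 × 10^-8 cm)³ = 1.120 × 10^-22 cm³.
ρ = 4 × 56.08 / (6.022 × 10²³ × 1.120 × 10^-22) = 3.326 g/cm³.

3.33 g/cm³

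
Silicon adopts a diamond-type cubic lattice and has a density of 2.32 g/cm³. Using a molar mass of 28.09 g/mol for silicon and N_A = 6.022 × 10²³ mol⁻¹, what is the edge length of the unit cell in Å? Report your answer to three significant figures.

5.44 Å

With Z = 8 atoms per diamond cubic cell, a³ = Z·M/(N_A·ρ) = 8 × 28.09 / (6.022 × 10²³ × 2.320 g/cm³) = 1.608 × 10^-22 cm³.
a = (1.608 × 10^-22)^(1/3) = 5.438 × 10^-8 cm = 5.44 Å.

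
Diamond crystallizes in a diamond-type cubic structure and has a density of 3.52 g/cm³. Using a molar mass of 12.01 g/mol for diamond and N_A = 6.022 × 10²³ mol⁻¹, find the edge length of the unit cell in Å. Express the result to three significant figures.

With Z = 8 atoms per diamond cubic cell, a³ = Z·M/(N_A·ρ) = 8 × 12.01 / (6.022 × 10²³ × 3.520 g/cm³) = 4.533 × 10^-23 cm³.
a = (4.533 × 10^-23)^(1/3) = 3.565 × 10^-8 cm = 3.57 Å.

3.57 Å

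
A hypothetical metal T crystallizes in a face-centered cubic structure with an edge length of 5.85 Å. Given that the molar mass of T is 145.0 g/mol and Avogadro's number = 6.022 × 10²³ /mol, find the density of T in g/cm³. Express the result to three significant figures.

An FCC unit cell contains Z = 4 atoms.
Cell volume: a³ = (5.85 Å)³ = (5.850 × 10^-8 cm)³ = 2.002 × 10^-22 cm³.
ρ = Z·M/(N_A·a³) = 4 × 145.0 / (6.022 × 10²³ × 2.002 × 10^-22) = 4.811 g/cm³.

4.81 g/cm³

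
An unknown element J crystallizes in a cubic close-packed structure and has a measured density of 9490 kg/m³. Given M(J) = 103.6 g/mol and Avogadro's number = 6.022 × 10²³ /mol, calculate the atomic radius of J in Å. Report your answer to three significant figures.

For an FCC cell (Z = 4), a³ = Z·M/(N_A·ρ) = 4 × 103.6 / (6.022 × 10²³ × 9.490) = 7.251 × 10^-23 cm³, so a = 4.170 × 10^-8 cm = 4.170 Å.
Atoms touch along the face diagonal, so √2·a = 4r, so r = 0.3536 × a = 1.47 Å.

1.47 Å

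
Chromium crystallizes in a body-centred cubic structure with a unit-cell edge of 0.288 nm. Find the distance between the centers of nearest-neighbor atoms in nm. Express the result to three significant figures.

In a BCC structure, atoms touch along the body diagonal, so √3·a = 4r; the nearest-neighbor distance equals 2r = 0.8660·a.
d = 0.8660 × 0.288 = 0.249 nm.

0.249 nm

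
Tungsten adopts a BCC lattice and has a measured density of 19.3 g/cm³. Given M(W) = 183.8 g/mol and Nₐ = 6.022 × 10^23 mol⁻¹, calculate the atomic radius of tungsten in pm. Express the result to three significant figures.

137 pm

For a BCC cell (Z = 2), a³ = Z·M/(N_A·ρ) = 2 × 183.8 / (6.022 × 10²³ × 19.30) = 3.163 × 10^-23 cm³, so a = 3.162 × 10^-8 cm = 316.2 pm.
Atoms touch along the body diagonal, so √3·a = 4r, so r = 0.4330 × a = 137 pm.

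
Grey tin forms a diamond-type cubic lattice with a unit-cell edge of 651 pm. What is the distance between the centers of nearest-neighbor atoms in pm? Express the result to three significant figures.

282 pm

In a diamond cubic structure, nearest neighbors lie along the body diagonal with √3·a = 8r; the nearest-neighbor distance equals 2r = 0.4330·a.
d = 0.4330 × 651 = 282 pm.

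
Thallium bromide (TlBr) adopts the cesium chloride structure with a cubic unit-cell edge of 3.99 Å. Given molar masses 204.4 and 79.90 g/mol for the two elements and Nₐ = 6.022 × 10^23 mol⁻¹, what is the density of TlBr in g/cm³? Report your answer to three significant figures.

7.43 g/cm³

The cesium chloride structure contains Z = 1 formula unit per cell; M(TlBr) = 204.4 + 79.90 = 284.3 g/mol.
a³ = (3.990 × 10^-8 cm)³ = 6.352 × 10^-23 cm³.
ρ = 1 × 284.3 / (6.022 × 10²³ × 6.352 × 10^-23) = 7.432 g/cm³.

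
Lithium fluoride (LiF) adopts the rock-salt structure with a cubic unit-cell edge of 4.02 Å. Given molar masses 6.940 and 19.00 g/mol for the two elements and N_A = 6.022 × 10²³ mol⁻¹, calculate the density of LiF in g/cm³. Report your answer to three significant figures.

The rock-salt structure contains Z = 4 formula units per cell; M(LiF) = 6.940 + 19.00 = 25.94 g/mol.
a³ = (4.020 × 10^-8 cm)³ = 6.496 × 10^-23 cm³.
ρ = 4 × 25.94 / (6.022 × 10²³ × 6.496 × 10^-23) = 2.652 g/cm³.

2.65 g/cm³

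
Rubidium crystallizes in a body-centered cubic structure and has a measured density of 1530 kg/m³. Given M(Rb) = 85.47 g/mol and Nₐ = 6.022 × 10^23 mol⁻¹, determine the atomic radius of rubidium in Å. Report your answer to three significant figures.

For a BCC cell (Z = 2), a³ = Z·M/(N_A·ρ) = 2 × 85.47 / (6.022 × 10²³ × 1.530) = 1.855 × 10^-22 cm³, so a = 5.703 × 10^-8 cm = 5.703 Å.
Atoms touch along the body diagonal, so √3·a = 4r, so r = 0.4330 × a = 2.47 Å.

2.47 Å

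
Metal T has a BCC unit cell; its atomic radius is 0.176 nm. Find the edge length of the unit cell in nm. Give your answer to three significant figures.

0.406 nm

In a BCC lattice, atoms touch along the body diagonal, so √3·a = 4r.
a = 4r/√3 = 4 × 0.176 / 1.7321 = 0.406 nm.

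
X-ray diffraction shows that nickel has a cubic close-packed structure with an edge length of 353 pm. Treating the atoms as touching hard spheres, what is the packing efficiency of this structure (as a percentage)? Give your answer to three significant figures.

In an FCC lattice atoms touch along the face diagonal, so √2·a = 4r, so r = 0.3536a = 124.8 pm.
Packing fraction = Z·(4/3)πr³ / a³ = 4 × (4/3)π × (124.8)³ / (353)³ = 0.7405 = 74.0%.

74.0%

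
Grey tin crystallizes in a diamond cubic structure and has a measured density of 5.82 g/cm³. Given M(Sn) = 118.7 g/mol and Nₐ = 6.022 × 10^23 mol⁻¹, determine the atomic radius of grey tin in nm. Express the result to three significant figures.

0.140 nm

For a diamond cubic cell (Z = 8), a³ = Z·M/(N_A·ρ) = 8 × 118.7 / (6.022 × 10²³ × 5.820) = 2.709 × 10^-22 cm³, so a = 6.471 × 10^-8 cm = 0.6471 nm.
Nearest neighbors lie along the body diagonal with √3·a = 8r, so r = 0.2165 × a = 0.140 nm.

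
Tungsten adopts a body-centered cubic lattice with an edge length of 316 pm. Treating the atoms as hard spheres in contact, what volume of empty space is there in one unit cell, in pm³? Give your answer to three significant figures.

1.01 × 10^7 pm³

In a BCC lattice atoms touch along the body diagonal, so √3·a = 4r, so r = 0.4330a = 136.8 pm.
V_cell = a³ = 3.155 × 10^7 pm³; V_atoms = 2 × (4/3)πr³ = 2.146 × 10^7 pm³.
Empty space = 3.155 × 10^7 − 2.146 × 10^7 = 1.01 × 10^7 pm³.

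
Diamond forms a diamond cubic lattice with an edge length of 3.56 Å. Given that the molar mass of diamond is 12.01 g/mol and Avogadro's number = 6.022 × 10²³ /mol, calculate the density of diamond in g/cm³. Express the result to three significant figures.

A diamond cubic unit cell contains Z = 8 atoms.
Cell volume: a³ = (3.56 Å)³ = (3.560 × 10^-8 cm)³ = 4.512 × 10^-23 cm³.
ρ = Z·M/(N_A·a³) = 8 × 12.01 / (6.022 × 10²³ × 4.512 × 10^-23) = 3.536 g/cm³.

3.54 g/cm³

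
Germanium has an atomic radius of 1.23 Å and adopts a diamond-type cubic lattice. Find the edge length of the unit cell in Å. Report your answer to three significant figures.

5.68 Å

In a diamond cubic lattice, nearest neighbors lie along the body diagonal with √3·a = 8r.
a = 8r/√3 = 8 × 1.23 / 1.7321 = 5.68 Å.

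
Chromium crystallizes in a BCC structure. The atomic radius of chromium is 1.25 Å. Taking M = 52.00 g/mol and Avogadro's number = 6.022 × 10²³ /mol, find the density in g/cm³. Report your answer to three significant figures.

7.18 g/cm³

In a BCC lattice, atoms touch along the body diagonal, so √3·a = 4r, giving a = 2.887 Å = 2.887 × 10^-8 cm.
With Z = 2, ρ = Z·M/(N_A·a³) = 2 × 52.00 / (6.022 × 10²³ × 2.406 × 10^-23) = 7.179 g/cm³.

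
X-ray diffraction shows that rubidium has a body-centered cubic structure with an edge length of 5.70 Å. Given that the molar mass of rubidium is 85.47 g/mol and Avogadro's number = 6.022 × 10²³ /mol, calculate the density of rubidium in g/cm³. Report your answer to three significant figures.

A BCC unit cell contains Z = 2 atoms.
Cell volume: a³ = (5.70 Å)³ = (5.700 × 10^-8 cm)³ = 1.852 × 10^-22 cm³.
ρ = Z·M/(N_A·a³) = 2 × 85.47 / (6.022 × 10²³ × 1.852 × 10^-22) = 1.533 g/cm³.

1.53 g/cm³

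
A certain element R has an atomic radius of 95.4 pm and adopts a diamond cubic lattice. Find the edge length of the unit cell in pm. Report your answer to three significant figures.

In a diamond cubic lattice, nearest neighbors lie along the body diagonal with √3·a = 8r.
a = 8r/√3 = 8 × 95.4 / 1.7321 = 441 pm.

441 pm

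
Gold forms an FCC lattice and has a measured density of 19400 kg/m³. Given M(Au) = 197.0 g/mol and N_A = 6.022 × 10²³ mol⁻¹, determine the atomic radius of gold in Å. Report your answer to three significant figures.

For an FCC cell (Z = 4), a³ = Z·M/(N_A·ρ) = 4 × 197.0 / (6.022 × 10²³ × 19.40) = 6.745 × 10^-23 cm³, so a = 4.071 × 10^-8 cm = 4.071 Å.
Atoms touch along the face diagonal, so √2·a = 4r, so r = 0.3536 × a = 1.44 Å.

1.44 Å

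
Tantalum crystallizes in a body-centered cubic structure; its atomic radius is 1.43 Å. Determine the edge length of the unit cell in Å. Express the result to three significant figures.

In a BCC lattice, atoms touch along the body diagonal, so √3·a = 4r.
a = 4r/√3 = 4 × 1.43 / 1.7321 = 3.30 Å.

3.30 Å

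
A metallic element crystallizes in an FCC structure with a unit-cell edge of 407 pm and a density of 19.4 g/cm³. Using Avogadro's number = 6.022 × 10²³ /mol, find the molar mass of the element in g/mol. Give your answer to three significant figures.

197 g/mol

An FCC cell has Z = 4 atoms; a = 4.070 × 10^-8 cm.
M = ρ·N_A·a³/Z = 19.4 × 6.022 × 10²³ × 6.742 × 10^-23 / 4 = 197 g/mol.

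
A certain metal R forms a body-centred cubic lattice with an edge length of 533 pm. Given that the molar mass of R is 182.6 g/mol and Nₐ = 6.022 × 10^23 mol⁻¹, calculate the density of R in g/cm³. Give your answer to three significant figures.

4.01 g/cm³

A BCC unit cell contains Z = 2 atoms.
Cell volume: a³ = (533 pm)³ = (5.330 × 10^-8 cm)³ = 1.514 × 10^-22 cm³.
ρ = Z·M/(N_A·a³) = 2 × 182.6 / (6.022 × 10²³ × 1.514 × 10^-22) = 4.005 g/cm³.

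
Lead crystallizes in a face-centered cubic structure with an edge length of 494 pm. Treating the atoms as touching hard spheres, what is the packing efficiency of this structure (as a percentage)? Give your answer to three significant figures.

In an FCC lattice atoms touch along the face diagonal, so √2·a = 4r, so r = 0.3536a = 174.7 pm.
Packing fraction = Z·(4/3)πr³ / a³ = 4 × (4/3)π × (174.7)³ / (494)³ = 0.7405 = 74.0%.

74.0%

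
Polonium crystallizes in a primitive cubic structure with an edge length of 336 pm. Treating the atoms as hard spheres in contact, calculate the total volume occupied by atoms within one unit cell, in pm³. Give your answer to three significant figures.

In a simple cubic lattice atoms touch along the cell edge, so a = 2r, so r = 0.5000a = 168.0 pm.
V_atoms = Z × (4/3)πr³ = 1 × (4/3)π × (168.0)³ = 1.99 × 10^7 pm³.

1.99 × 10^7 pm³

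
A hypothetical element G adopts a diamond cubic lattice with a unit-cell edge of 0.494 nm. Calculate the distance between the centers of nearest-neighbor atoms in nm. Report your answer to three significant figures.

In a diamond cubic structure, nearest neighbors lie along the body diagonal with √3·a = 8r; the nearest-neighbor distance equals 2r = 0.4330·a.
d = 0.4330 × 0.494 = 0.214 nm.

0.214 nm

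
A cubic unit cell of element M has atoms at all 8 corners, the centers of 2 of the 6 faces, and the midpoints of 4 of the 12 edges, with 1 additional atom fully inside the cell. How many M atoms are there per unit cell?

4

Corner atoms are shared by 8 cells (1/8 each), face atoms by 2 (1/2 each), edge atoms by 4 (1/4 each), interior atoms are unshared.
Net atoms = 8 × 1/8 + 2 × 1/2 + 4 × 1/4 + 1 = 1 + 1 + 1 + 1 = 4.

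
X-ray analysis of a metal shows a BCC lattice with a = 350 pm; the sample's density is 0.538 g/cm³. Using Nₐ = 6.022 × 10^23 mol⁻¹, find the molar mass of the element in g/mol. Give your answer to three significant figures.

6.95 g/mol

A BCC cell has Z = 2 atoms; a = 3.500 × 10^-8 cm.
M = ρ·N_A·a³/Z = 0.538 × 6.022 × 10²³ × 4.288 × 10^-23 / 2 = 6.95 g/mol.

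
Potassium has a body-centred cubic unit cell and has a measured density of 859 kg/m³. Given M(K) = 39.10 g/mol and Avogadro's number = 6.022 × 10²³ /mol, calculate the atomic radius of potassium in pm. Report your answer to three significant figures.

For a BCC cell (Z = 2), a³ = Z·M/(N_A·ρ) = 2 × 39.10 / (6.022 × 10²³ × 0.8590) = 1.512 × 10^-22 cm³, so a = 5.327 × 10^-8 cm = 532.7 pm.
Atoms touch along the body diagonal, so √3·a = 4r, so r = 0.4330 × a = 231 pm.

231 pm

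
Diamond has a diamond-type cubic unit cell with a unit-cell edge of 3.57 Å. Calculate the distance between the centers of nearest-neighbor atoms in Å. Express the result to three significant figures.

1.55 Å

In a diamond cubic structure, nearest neighbors lie along the body diagonal with √3·a = 8r; the nearest-neighbor distance equals 2r = 0.4330·a.
d = 0.4330 × 3.57 = 1.55 Å.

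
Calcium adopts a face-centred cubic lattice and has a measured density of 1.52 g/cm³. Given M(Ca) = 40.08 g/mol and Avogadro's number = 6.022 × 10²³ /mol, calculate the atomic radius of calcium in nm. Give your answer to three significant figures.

0.198 nm

For an FCC cell (Z = 4), a³ = Z·M/(N_A·ρ) = 4 × 40.08 / (6.022 × 10²³ × 1.520) = 1.751 × 10^-22 cm³, so a = 5.595 × 10^-8 cm = 0.5595 nm.
Atoms touch along the face diagonal, so √2·a = 4r, so r = 0.3536 × a = 0.198 nm.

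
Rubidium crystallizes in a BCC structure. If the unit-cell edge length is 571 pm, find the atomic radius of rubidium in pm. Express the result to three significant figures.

247 pm

In a BCC lattice, atoms touch along the body diagonal, so √3·a = 4r.
r = √3·a/4 = 1.7321 × 571 / 4 = 247 pm.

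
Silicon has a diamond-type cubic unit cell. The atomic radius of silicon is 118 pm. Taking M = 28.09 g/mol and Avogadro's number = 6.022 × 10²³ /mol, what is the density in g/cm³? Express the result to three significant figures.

2.30 g/cm³

In a diamond cubic lattice, nearest neighbors lie along the body diagonal with √3·a = 8r, giving a = 545.0 pm = 5.450 × 10^-8 cm.
With Z = 8, ρ = Z·M/(N_A·a³) = 8 × 28.09 / (6.022 × 10²³ × 1.619 × 10^-22) = 2.305 g/cm³.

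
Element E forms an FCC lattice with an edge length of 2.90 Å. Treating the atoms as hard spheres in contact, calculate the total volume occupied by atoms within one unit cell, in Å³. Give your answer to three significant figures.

18.1 Å³

In an FCC lattice atoms touch along the face diagonal, so √2·a = 4r, so r = 0.3536a = 1.025 Å.
V_atoms = Z × (4/3)πr³ = 4 × (4/3)π × (1.025)³ = 18.1 Å³.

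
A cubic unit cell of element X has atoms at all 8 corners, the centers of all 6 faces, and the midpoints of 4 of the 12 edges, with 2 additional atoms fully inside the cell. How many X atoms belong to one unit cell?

7

Corner atoms are shared by 8 cells (1/8 each), face atoms by 2 (1/2 each), edge atoms by 4 (1/4 each), interior atoms are unshared.
Net atoms = 8 × 1/8 + 6 × 1/2 + 4 × 1/4 + 2 = 1 + 3 + 1 + 2 = 7.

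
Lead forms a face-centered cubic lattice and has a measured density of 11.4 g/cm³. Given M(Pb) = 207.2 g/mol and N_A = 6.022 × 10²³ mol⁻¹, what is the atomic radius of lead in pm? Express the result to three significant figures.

For an FCC cell (Z = 4), a³ = Z·M/(N_A·ρ) = 4 × 207.2 / (6.022 × 10²³ × 11.40) = 1.207 × 10^-22 cm³, so a = 4.942 × 10^-8 cm = 494.2 pm.
Atoms touch along the face diagonal, so √2·a = 4r, so r = 0.3536 × a = 175 pm.

175 pm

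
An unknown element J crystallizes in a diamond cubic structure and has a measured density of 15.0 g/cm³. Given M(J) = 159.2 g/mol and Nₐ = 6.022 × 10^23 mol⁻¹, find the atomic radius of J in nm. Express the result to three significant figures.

For a diamond cubic cell (Z = 8), a³ = Z·M/(N_A·ρ) = 8 × 159.2 / (6.022 × 10²³ × 15.00) = 1.410 × 10^-22 cm³, so a = 5.205 × 10^-8 cm = 0.5205 nm.
Nearest neighbors lie along the body diagonal with √3·a = 8r, so r = 0.2165 × a = 0.113 nm.

0.113 nm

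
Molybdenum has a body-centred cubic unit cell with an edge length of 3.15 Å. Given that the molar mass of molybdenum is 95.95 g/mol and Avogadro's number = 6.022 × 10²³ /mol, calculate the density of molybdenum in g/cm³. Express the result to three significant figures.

A BCC unit cell contains Z = 2 atoms.
Cell volume: a³ = (3.15 Å)³ = (3.150 × 10^-8 cm)³ = 3.126 × 10^-23 cm³.
ρ = Z·M/(N_A·a³) = 2 × 95.95 / (6.022 × 10²³ × 3.126 × 10^-23) = 10.20 g/cm³.

10.2 g/cm³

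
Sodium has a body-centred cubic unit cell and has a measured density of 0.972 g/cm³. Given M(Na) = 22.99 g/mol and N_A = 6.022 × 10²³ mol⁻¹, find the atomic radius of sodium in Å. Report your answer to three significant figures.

For a BCC cell (Z = 2), a³ = Z·M/(N_A·ρ) = 2 × 22.99 / (6.022 × 10²³ × 0.9720) = 7.855 × 10^-23 cm³, so a = 4.283 × 10^-8 cm = 4.283 Å.
Atoms touch along the body diagonal, so √3·a = 4r, so r = 0.4330 × a = 1.85 Å.

1.85 Å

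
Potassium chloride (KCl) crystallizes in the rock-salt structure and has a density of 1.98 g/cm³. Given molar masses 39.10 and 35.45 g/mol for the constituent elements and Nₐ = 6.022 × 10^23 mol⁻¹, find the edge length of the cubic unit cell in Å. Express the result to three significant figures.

M(KCl) = 74.55 g/mol; Z = 4 formula units per cell.
a³ = Z·M/(N_A·ρ) = 4 × 74.55 / (6.022 × 10²³ × 1.98) = 2.501 × 10^-22 cm³, so a = 6.300 × 10^-8 cm = 6.30 Å.

6.30 Å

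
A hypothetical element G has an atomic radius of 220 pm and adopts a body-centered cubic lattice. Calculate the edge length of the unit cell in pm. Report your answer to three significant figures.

In a BCC lattice, atoms touch along the body diagonal, so √3·a = 4r.
a = 4r/√3 = 4 × 220 / 1.7321 = 508 pm.

508 pm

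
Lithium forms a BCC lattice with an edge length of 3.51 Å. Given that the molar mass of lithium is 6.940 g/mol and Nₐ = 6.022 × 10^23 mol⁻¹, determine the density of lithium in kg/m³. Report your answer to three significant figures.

533 kg/m³

A BCC unit cell contains Z = 2 atoms.
Cell volume: a³ = (3.51 Å)³ = (3.510 × 10^-8 cm)³ = 4.324 × 10^-23 cm³.
ρ = Z·M/(N_A·a³) = 2 × 6.940 / (6.022 × 10²³ × 4.324 × 10^-23) = 0.5330 g/cm³ = 533 kg/m³.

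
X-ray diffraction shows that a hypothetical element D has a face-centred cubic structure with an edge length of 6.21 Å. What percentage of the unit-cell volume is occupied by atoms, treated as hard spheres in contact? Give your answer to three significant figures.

In an FCC lattice atoms touch along the face diagonal, so √2·a = 4r, so r = 0.3536a = 2.196 Å.
Packing fraction = Z·(4/3)πr³ / a³ = 4 × (4/3)π × (2.196)³ / (6.21)³ = 0.7405 = 74.0%.

74.0%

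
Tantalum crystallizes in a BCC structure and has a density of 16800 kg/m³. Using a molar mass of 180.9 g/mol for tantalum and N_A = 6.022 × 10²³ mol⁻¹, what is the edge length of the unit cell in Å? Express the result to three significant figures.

3.29 Å

With Z = 2 atoms per BCC cell, a³ = Z·M/(N_A·ρ) = 2 × 180.9 / (6.022 × 10²³ × 16.80 g/cm³) = 3.576 × 10^-23 cm³.
a = (3.576 × 10^-23)^(1/3) = 3.295 × 10^-8 cm = 3.29 Å.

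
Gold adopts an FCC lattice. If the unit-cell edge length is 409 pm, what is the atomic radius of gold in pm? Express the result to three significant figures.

In an FCC lattice, atoms touch along the face diagonal, so √2·a = 4r.
r = √2·a/4 = 1.4142 × 409 / 4 = 145 pm.

145 pm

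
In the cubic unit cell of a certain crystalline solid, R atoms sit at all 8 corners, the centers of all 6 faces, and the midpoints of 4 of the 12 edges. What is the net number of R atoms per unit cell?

5

Corner atoms are shared by 8 cells (1/8 each), face atoms by 2 (1/2 each), edge atoms by 4 (1/4 each).
Net atoms = 8 × 1/8 + 6 × 1/2 + 4 × 1/4 = 1 + 3 + 1 = 5.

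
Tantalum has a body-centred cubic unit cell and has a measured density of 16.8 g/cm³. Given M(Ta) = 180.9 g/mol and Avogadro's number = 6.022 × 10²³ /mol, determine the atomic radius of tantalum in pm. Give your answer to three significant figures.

For a BCC cell (Z = 2), a³ = Z·M/(N_A·ρ) = 2 × 180.9 / (6.022 × 10²³ × 16.80) = 3.576 × 10^-23 cm³, so a = 3.295 × 10^-8 cm = 329.5 pm.
Atoms touch along the body diagonal, so √3·a = 4r, so r = 0.4330 × a = 143 pm.

143 pm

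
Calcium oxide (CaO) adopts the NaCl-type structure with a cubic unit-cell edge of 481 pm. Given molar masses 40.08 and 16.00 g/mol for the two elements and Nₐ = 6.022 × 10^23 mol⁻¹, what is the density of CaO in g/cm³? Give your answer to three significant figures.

The NaCl-type structure contains Z = 4 formula units per cell; M(CaO) = 40.08 + 16.00 = 56.08 g/mol.
a³ = (4.810 × 10^-8 cm)³ = 1.113 × 10^-22 cm³.
ρ = 4 × 56.08 / (6.022 × 10²³ × 1.113 × 10^-22) = 3.347 g/cm³.

3.35 g/cm³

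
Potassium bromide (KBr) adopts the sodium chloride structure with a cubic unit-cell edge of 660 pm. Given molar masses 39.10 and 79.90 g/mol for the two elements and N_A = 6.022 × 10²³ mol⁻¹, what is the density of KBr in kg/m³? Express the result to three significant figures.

2750 kg/m³

The sodium chloride structure contains Z = 4 formula units per cell; M(KBr) = 39.10 + 79.90 = 119.0 g/mol.
a³ = (6.600 × 10^-8 cm)³ = 2.875 × 10^-22 cm³.
ρ = 4 × 119.0 / (6.022 × 10²³ × 2.875 × 10^-22) = 2.749 g/cm³ = 2750 kg/m³.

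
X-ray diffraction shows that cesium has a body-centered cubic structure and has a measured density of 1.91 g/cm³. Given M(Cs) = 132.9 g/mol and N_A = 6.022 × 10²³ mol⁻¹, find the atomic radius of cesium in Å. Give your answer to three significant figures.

For a BCC cell (Z = 2), a³ = Z·M/(N_A·ρ) = 2 × 132.9 / (6.022 × 10²³ × 1.910) = 2.311 × 10^-22 cm³, so a = 6.137 × 10^-8 cm = 6.137 Å.
Atoms touch along the body diagonal, so √3·a = 4r, so r = 0.4330 × a = 2.66 Å.

2.66 Å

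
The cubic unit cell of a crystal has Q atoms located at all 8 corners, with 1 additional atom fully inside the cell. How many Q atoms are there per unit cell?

2

Corner atoms are shared by 8 cells (1/8 each), interior atoms are unshared.
Net atoms = 8 × 1/8 + 1 = 1 + 1 = 2.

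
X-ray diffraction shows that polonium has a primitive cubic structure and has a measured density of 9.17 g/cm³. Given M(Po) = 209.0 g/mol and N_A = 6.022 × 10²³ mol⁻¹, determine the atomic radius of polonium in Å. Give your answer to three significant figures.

For a simple cubic cell (Z = 1), a³ = Z·M/(N_A·ρ) = 1 × 209.0 / (6.022 × 10²³ × 9.170) = 3.785 × 10^-23 cm³, so a = 3.357 × 10^-8 cm = 3.357 Å.
Atoms touch along the cell edge, so a = 2r, so r = 0.5000 × a = 1.68 Å.

1.68 Å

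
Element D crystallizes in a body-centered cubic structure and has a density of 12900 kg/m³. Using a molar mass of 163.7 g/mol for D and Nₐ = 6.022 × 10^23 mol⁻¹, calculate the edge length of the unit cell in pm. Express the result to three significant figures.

348 pm

With Z = 2 atoms per BCC cell, a³ = Z·M/(N_A·ρ) = 2 × 163.7 / (6.022 × 10²³ × 12.90 g/cm³) = 4.215 × 10^-23 cm³.
a = (4.215 × 10^-23)^(1/3) = 3.480 × 10^-8 cm = 348 pm.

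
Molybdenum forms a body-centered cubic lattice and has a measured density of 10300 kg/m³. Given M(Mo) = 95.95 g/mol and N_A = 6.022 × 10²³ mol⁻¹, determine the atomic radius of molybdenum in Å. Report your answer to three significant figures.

1.36 Å

For a BCC cell (Z = 2), a³ = Z·M/(N_A·ρ) = 2 × 95.95 / (6.022 × 10²³ × 10.30) = 3.094 × 10^-23 cm³, so a = 3.139 × 10^-8 cm = 3.139 Å.
Atoms touch along the body diagonal, so √3·a = 4r, so r = 0.4330 × a = 1.36 Å.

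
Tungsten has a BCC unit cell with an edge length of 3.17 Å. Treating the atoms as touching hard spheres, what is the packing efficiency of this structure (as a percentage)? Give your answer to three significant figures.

68.0%

In a BCC lattice atoms touch along the body diagonal, so √3·a = 4r, so r = 0.4330a = 1.373 Å.
Packing fraction = Z·(4/3)πr³ / a³ = 2 × (4/3)π × (1.373)³ / (3.17)³ = 0.6802 = 68.0%.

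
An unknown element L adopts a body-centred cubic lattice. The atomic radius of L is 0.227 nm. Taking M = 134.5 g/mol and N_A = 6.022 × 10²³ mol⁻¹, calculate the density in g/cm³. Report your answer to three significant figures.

In a BCC lattice, atoms touch along the body diagonal, so √3·a = 4r, giving a = 0.5242 nm = 5.242 × 10^-8 cm.
With Z = 2, ρ = Z·M/(N_A·a³) = 2 × 134.5 / (6.022 × 10²³ × 1.441 × 10^-22) = 3.101 g/cm³.

3.10 g/cm³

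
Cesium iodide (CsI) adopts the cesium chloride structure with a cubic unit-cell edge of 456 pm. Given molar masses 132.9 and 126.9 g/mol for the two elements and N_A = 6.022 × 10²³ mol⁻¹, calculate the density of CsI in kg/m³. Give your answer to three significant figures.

4550 kg/m³

The cesium chloride structure contains Z = 1 formula unit per cell; M(CsI) = 132.9 + 126.9 = 259.8 g/mol.
a³ = (4.560 × 10^-8 cm)³ = 9.482 × 10^-23 cm³.
ρ = 1 × 259.8 / (6.022 × 10²³ × 9.482 × 10^-23) = 4.550 g/cm³ = 4550 kg/m³.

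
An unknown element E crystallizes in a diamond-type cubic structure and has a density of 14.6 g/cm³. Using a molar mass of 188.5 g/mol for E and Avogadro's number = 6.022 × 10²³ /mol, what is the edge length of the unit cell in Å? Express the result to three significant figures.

5.56 Å

With Z = 8 atoms per diamond cubic cell, a³ = Z·M/(N_A·ρ) = 8 × 188.5 / (6.022 × 10²³ × 14.60 g/cm³) = 1.715 × 10^-22 cm³.
a = (1.715 × 10^-22)^(1/3) = 5.556 × 10^-8 cm = 5.56 Å.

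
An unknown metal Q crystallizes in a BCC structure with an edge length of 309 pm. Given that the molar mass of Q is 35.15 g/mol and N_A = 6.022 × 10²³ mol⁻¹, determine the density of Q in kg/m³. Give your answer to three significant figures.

3960 kg/m³

A BCC unit cell contains Z = 2 atoms.
Cell volume: a³ = (309 pm)³ = (3.090 × 10^-8 cm)³ = 2.950 × 10^-23 cm³.
ρ = Z·M/(N_A·a³) = 2 × 35.15 / (6.022 × 10²³ × 2.950 × 10^-23) = 3.957 g/cm³ = 3960 kg/m³.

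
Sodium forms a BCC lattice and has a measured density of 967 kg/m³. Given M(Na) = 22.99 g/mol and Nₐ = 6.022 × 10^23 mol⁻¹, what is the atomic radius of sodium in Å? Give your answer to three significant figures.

1.86 Å

For a BCC cell (Z = 2), a³ = Z·M/(N_A·ρ) = 2 × 22.99 / (6.022 × 10²³ × 0.9670) = 7.896 × 10^-23 cm³, so a = 4.290 × 10^-8 cm = 4.290 Å.
Atoms touch along the body diagonal, so √3·a = 4r, so r = 0.4330 × a = 1.86 Å.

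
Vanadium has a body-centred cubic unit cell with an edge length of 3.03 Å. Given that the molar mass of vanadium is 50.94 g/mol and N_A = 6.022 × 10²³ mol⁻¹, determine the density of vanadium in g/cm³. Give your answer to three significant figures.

A BCC unit cell contains Z = 2 atoms.
Cell volume: a³ = (3.03 Å)³ = (3.030 × 10^-8 cm)³ = 2.782 × 10^-23 cm³.
ρ = Z·M/(N_A·a³) = 2 × 50.94 / (6.022 × 10²³ × 2.782 × 10^-23) = 6.082 g/cm³.

6.08 g/cm³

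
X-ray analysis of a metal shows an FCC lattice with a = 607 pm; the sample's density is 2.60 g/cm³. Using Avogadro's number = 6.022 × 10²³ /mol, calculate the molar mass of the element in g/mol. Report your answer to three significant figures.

An FCC cell has Z = 4 atoms; a = 6.070 × 10^-8 cm.
M = ρ·N_A·a³/Z = 2.60 × 6.022 × 10²³ × 2.236 × 10^-22 / 4 = 87.5 g/mol.

87.5 g/mol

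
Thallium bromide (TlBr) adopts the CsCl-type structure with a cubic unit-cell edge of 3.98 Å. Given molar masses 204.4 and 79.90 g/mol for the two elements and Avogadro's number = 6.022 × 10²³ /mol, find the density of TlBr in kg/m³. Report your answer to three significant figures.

The CsCl-type structure contains Z = 1 formula unit per cell; M(TlBr) = 204.4 + 79.90 = 284.3 g/mol.
a³ = (3.980 × 10^-8 cm)³ = 6.304 × 10^-23 cm³.
ρ = 1 × 284.3 / (6.022 × 10²³ × 6.304 × 10^-23) = 7.488 g/cm³ = 7490 kg/m³.

7490 kg/m³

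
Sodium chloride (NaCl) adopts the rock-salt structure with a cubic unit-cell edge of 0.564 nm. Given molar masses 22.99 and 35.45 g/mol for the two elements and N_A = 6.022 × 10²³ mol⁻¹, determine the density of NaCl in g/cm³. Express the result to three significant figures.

2.16 g/cm³

The rock-salt structure contains Z = 4 formula units per cell; M(NaCl) = 22.99 + 35.45 = 58.44 g/mol.
a³ = (5.640 × 10^-8 cm)³ = 1.794 × 10^-22 cm³.
ρ = 4 × 58.44 / (6.022 × 10²³ × 1.794 × 10^-22) = 2.164 g/cm³.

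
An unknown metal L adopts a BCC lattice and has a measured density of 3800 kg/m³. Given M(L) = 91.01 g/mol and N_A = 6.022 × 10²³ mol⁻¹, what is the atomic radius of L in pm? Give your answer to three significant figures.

186 pm

For a BCC cell (Z = 2), a³ = Z·M/(N_A·ρ) = 2 × 91.01 / (6.022 × 10²³ × 3.800) = 7.954 × 10^-23 cm³, so a = 4.301 × 10^-8 cm = 430.1 pm.
Atoms touch along the body diagonal, so √3·a = 4r, so r = 0.4330 × a = 186 pm.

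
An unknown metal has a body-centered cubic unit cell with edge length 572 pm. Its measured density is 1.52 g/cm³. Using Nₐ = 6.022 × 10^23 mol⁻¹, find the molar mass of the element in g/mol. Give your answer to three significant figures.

A BCC cell has Z = 2 atoms; a = 5.720 × 10^-8 cm.
M = ρ·N_A·a³/Z = 1.52 × 6.022 × 10²³ × 1.871 × 10^-22 / 2 = 85.7 g/mol.

85.7 g/mol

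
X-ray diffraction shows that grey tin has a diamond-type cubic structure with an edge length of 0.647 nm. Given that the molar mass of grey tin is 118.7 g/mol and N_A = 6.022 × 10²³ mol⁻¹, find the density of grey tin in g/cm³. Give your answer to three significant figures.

A diamond cubic unit cell contains Z = 8 atoms.
Cell volume: a³ = (0.647 nm)³ = (6.470 × 10^-8 cm)³ = 2.708 × 10^-22 cm³.
ρ = Z·M/(N_A·a³) = 8 × 118.7 / (6.022 × 10²³ × 2.708 × 10^-22) = 5.822 g/cm³.

5.82 g/cm³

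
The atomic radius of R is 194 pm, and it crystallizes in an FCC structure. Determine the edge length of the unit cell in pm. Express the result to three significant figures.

549 pm

In an FCC lattice, atoms touch along the face diagonal, so √2·a = 4r.
a = 4r/√2 = 4 × 194 / 1.4142 = 549 pm.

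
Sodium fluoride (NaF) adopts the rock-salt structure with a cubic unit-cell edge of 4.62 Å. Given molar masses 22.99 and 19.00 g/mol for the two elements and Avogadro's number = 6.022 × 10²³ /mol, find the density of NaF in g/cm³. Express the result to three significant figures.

2.83 g/cm³

The rock-salt structure contains Z = 4 formula units per cell; M(NaF) = 22.99 + 19.00 = 41.99 g/mol.
a³ = (4.620 × 10^-8 cm)³ = 9.861 × 10^-23 cm³.
ρ = 4 × 41.99 / (6.022 × 10²³ × 9.861 × 10^-23) = 2.828 g/cm³.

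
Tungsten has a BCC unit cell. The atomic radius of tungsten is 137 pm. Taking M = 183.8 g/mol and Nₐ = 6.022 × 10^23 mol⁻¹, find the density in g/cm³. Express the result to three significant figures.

In a BCC lattice, atoms touch along the body diagonal, so √3·a = 4r, giving a = 316.4 pm = 3.164 × 10^-8 cm.
With Z = 2, ρ = Z·M/(N_A·a³) = 2 × 183.8 / (6.022 × 10²³ × 3.167 × 10^-23) = 19.27 g/cm³.

19.3 g/cm³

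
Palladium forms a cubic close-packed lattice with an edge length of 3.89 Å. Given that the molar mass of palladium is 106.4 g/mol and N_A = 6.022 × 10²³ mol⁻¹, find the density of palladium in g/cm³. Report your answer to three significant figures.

12.0 g/cm³

An FCC unit cell contains Z = 4 atoms.
Cell volume: a³ = (3.89 Å)³ = (3.890 × 10^-8 cm)³ = 5.886 × 10^-23 cm³.
ρ = Z·M/(N_A·a³) = 4 × 106.4 / (6.022 × 10²³ × 5.886 × 10^-23) = 12.01 g/cm³.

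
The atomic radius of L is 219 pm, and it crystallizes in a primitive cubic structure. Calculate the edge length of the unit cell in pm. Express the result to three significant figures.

438 pm

In a simple cubic lattice, atoms touch along the cell edge, so a = 2r.
a = 2r = 2 × 219 = 438 pm.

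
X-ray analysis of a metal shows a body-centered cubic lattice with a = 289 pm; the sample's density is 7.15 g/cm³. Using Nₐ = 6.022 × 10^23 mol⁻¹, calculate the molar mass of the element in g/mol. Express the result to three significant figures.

52.0 g/mol

A BCC cell has Z = 2 atoms; a = 2.890 × 10^-8 cm.
M = ρ·N_A·a³/Z = 7.15 × 6.022 × 10²³ × 2.414 × 10^-23 / 2 = 52.0 g/mol.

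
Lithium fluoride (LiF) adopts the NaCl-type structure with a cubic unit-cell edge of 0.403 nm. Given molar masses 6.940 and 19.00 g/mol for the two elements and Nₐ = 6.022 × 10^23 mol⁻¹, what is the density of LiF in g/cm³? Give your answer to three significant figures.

The NaCl-type structure contains Z = 4 formula units per cell; M(LiF) = 6.940 + 19.00 = 25.94 g/mol.
a³ = (4.030 × 10^-8 cm)³ = 6.545 × 10^-23 cm³.
ρ = 4 × 25.94 / (6.022 × 10²³ × 6.545 × 10^-23) = 2.633 g/cm³.

2.63 g/cm³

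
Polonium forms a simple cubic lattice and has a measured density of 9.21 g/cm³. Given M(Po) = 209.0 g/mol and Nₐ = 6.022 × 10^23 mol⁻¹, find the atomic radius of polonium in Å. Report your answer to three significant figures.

For a simple cubic cell (Z = 1), a³ = Z·M/(N_A·ρ) = 1 × 209.0 / (6.022 × 10²³ × 9.210) = 3.768 × 10^-23 cm³, so a = 3.353 × 10^-8 cm = 3.353 Å.
Atoms touch along the cell edge, so a = 2r, so r = 0.5000 × a = 1.68 Å.

1.68 Å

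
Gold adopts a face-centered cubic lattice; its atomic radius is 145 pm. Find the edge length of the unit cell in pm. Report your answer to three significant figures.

410 pm

In an FCC lattice, atoms touch along the face diagonal, so √2·a = 4r.
a = 4r/√2 = 4 × 145 / 1.4142 = 410 pm.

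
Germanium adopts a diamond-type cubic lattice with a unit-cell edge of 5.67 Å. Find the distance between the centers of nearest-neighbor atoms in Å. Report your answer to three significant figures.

2.46 Å

In a diamond cubic structure, nearest neighbors lie along the body diagonal with √3·a = 8r; the nearest-neighbor distance equals 2r = 0.4330·a.
d = 0.4330 × 5.67 = 2.46 Å.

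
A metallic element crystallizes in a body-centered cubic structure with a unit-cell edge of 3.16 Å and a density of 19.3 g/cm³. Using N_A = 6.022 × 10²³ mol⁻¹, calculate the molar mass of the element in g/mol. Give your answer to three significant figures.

183 g/mol

A BCC cell has Z = 2 atoms; a = 3.160 × 10^-8 cm.
M = ρ·N_A·a³/Z = 19.3 × 6.022 × 10²³ × 3.155 × 10^-23 / 2 = 183 g/mol.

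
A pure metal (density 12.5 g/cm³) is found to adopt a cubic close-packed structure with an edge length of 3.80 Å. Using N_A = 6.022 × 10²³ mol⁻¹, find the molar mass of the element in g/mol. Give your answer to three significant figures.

103 g/mol

An FCC cell has Z = 4 atoms; a = 3.800 × 10^-8 cm.
M = ρ·N_A·a³/Z = 12.5 × 6.022 × 10²³ × 5.487 × 10^-23 / 4 = 103 g/mol.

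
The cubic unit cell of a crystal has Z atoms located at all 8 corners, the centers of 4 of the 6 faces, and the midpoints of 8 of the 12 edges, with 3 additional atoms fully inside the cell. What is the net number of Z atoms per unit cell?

8

Corner atoms are shared by 8 cells (1/8 each), face atoms by 2 (1/2 each), edge atoms by 4 (1/4 each), interior atoms are unshared.
Net atoms = 8 × 1/8 + 4 × 1/2 + 8 × 1/4 + 3 = 1 + 2 + 2 + 3 = 8.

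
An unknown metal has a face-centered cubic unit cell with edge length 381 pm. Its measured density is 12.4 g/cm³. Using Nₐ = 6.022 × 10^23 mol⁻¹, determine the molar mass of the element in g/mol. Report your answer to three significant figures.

An FCC cell has Z = 4 atoms; a = 3.810 × 10^-8 cm.
M = ρ·N_A·a³/Z = 12.4 × 6.022 × 10²³ × 5.531 × 10^-23 / 4 = 103 g/mol.

103 g/mol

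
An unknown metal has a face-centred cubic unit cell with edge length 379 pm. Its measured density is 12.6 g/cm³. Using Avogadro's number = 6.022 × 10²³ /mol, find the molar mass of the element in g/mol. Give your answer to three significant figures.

An FCC cell has Z = 4 atoms; a = 3.790 × 10^-8 cm.
M = ρ·N_A·a³/Z = 12.6 × 6.022 × 10²³ × 5.444 × 10^-23 / 4 = 103 g/mol.

103 g/mol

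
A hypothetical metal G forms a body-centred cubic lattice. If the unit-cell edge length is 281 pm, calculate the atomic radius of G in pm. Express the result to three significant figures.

122 pm

In a BCC lattice, atoms touch along the body diagonal, so √3·a = 4r.
r = √3·a/4 = 1.7321 × 281 / 4 = 122 pm.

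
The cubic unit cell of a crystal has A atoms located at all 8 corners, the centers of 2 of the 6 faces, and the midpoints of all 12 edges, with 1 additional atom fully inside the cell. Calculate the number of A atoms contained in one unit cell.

Corner atoms are shared by 8 cells (1/8 each), face atoms by 2 (1/2 each), edge atoms by 4 (1/4 each), interior atoms are unshared.
Net atoms = 8 × 1/8 + 2 × 1/2 + 12 × 1/4 + 1 = 1 + 1 + 3 + 1 = 6.

6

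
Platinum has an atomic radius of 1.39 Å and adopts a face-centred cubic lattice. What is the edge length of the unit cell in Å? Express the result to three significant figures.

3.93 Å

In an FCC lattice, atoms touch along the face diagonal, so √2·a = 4r.
a = 4r/√2 = 4 × 1.39 / 1.4142 = 3.93 Å.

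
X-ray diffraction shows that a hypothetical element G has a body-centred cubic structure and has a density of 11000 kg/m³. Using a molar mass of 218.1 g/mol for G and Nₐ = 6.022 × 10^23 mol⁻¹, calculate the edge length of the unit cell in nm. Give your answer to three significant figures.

0.404 nm

With Z = 2 atoms per BCC cell, a³ = Z·M/(N_A·ρ) = 2 × 218.1 / (6.022 × 10²³ × 11.00 g/cm³) = 6.585 × 10^-23 cm³.
a = (6.585 × 10^-23)^(1/3) = 4.038 × 10^-8 cm = 0.404 nm.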